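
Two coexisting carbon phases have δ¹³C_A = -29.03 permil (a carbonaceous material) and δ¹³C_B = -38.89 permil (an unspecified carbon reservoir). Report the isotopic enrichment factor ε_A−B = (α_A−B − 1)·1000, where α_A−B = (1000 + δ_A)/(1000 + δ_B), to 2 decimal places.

α_A−B = (1000 + -29.03) / (1000 + -38.89) = 970.97 / 961.11 = 1.010259
ε_A−B = (1.010259 − 1) × 1000 = 10.259 permil
(The approximation ε ≈ δ_A − δ_B would give 9.86 permil.)

10.26 permil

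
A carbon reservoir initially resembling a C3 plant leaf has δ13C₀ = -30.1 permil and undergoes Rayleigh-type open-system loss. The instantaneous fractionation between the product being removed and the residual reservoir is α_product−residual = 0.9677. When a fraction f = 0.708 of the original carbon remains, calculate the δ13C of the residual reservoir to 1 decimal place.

-19.2 permil

Rayleigh residual: δ_res = (δ₀ + 1000)·f^(α−1) − 1000
α − 1 = -0.03230
f^(α−1) = 0.708^(-0.03230) = 1.011216
δ_res = (-30.1 + 1000) × 1.011216 − 1000 = 980.778 − 1000 = -19.22 permil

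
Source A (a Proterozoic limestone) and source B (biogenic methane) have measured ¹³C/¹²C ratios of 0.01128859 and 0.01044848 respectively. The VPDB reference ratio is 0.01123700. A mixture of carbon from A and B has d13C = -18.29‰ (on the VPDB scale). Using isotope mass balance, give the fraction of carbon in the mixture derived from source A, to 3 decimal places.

0.694

δ_A = (0.01128859/0.01123700 − 1)×1000 = (1.004591 − 1)×1000 = 4.591‰
δ_B = (0.01044848/0.01123700 − 1)×1000 = (0.929828 − 1)×1000 = -70.172‰
f_A = (δ_mix − δ_B)/(δ_A − δ_B) = (-18.29 − (-70.172))/(4.591 − (-70.172))
f_A = 51.882 / 74.763 = 0.6940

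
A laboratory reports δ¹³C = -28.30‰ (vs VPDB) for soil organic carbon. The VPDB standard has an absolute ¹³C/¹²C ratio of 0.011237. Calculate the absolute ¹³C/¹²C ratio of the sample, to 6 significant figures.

R_sample = R_standard × (δ¹³C/1000 + 1)
R_sample = 0.011237 × (-28.30/1000 + 1) = 0.011237 × 0.971700
R_sample = 0.0109190

0.0109190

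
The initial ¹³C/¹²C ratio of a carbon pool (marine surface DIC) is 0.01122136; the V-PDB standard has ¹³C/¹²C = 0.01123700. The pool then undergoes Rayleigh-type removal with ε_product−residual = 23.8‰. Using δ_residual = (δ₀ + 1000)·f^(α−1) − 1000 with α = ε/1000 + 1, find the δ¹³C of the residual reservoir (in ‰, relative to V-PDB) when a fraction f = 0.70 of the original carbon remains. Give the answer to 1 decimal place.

δ₀ = (0.01122136/0.01123700 − 1)×1000 = (0.998608 − 1)×1000 = -1.392‰
α − 1 = ε/1000 = 0.0238
f^(α−1) = 0.70^(0.0238) = 0.991547
δ_res = (-1.392 + 1000) × 0.991547 − 1000 = 990.167 − 1000 = -9.83‰

-9.8‰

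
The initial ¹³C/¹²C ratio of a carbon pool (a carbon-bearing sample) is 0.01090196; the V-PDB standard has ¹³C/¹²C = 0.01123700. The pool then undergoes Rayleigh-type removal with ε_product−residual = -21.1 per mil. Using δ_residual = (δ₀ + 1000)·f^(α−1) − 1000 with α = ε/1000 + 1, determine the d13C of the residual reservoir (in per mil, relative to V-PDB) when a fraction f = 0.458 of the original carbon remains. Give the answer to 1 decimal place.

-13.7 per mil

δ₀ = (0.01090196/0.01123700 − 1)×1000 = (0.970184 − 1)×1000 = -29.816 per mil
α − 1 = ε/1000 = -0.0211
f^(α−1) = 0.458^(-0.0211) = 1.016613
δ_res = (-29.816 + 1000) × 1.016613 − 1000 = 986.302 − 1000 = -13.70 per mil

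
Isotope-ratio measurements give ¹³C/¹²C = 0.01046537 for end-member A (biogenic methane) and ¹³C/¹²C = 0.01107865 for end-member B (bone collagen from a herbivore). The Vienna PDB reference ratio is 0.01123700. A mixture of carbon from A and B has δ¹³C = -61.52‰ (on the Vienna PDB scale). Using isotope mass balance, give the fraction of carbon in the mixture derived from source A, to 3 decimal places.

0.869

δ_A = (0.01046537/0.01123700 − 1)×1000 = (0.931331 − 1)×1000 = -68.669‰
δ_B = (0.01107865/0.01123700 − 1)×1000 = (0.985908 − 1)×1000 = -14.092‰
f_A = (δ_mix − δ_B)/(δ_A − δ_B) = (-61.52 − (-14.092))/(-68.669 − (-14.092))
f_A = -47.428 / -54.577 = 0.8690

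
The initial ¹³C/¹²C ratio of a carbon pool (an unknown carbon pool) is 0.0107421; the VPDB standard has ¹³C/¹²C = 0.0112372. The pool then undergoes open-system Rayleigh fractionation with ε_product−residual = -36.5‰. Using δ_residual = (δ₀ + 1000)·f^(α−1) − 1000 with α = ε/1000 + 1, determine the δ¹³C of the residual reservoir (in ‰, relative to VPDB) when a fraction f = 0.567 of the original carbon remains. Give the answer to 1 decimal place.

δ₀ = (0.0107421/0.0112372 − 1)×1000 = (0.955941 − 1)×1000 = -44.059‰
α − 1 = ε/1000 = -0.0365
f^(α−1) = 0.567^(-0.0365) = 1.020926
δ_res = (-44.059 + 1000) × 1.020926 − 1000 = 975.945 − 1000 = -24.06‰

-24.1‰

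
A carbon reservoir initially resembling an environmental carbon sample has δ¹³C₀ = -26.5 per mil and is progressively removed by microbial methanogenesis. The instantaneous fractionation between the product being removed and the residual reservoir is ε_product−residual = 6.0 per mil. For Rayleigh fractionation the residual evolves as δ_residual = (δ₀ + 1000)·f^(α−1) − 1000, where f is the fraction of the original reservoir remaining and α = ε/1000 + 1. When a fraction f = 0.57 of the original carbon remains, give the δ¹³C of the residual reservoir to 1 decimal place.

Rayleigh residual: δ_res = (δ₀ + 1000)·f^(α−1) − 1000
α = ε/1000 + 1 = 1.00600, so α − 1 = 0.00600
f^(α−1) = 0.57^(0.00600) = 0.996633
δ_res = (-26.5 + 1000) × 0.996633 − 1000 = 970.222 − 1000 = -29.78 per mil

-29.8 per mil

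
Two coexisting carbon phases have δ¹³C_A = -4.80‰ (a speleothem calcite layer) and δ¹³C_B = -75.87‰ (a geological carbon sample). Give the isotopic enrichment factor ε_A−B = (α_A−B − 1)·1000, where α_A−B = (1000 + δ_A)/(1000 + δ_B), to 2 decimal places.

76.90‰

α_A−B = (1000 + -4.80) / (1000 + -75.87) = 995.20 / 924.13 = 1.076905
ε_A−B = (1.076905 − 1) × 1000 = 76.905‰
(The approximation ε ≈ δ_A − δ_B would give 71.07‰.)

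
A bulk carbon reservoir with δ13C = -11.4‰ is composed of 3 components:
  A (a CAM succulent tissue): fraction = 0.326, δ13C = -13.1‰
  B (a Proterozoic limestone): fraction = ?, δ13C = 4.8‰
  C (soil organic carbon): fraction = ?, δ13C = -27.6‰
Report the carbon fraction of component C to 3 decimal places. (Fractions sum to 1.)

0.320

Let f_C and f_B be the unknown fractions; fractions sum to 1 so f_C + f_B = 0.674.
Mass balance: Σ fᵢ·δᵢ = δ_bulk ⇒ f_C·(-27.6) + f_B·(4.8) = -11.4 − (-4.271) = -7.129
Substitute f_B = 0.674 − f_C:
f_C·(-27.6 − 4.8) = -7.129 − 0.674×(4.8) = -10.365
f_C = -10.365 / -32.4 = 0.3199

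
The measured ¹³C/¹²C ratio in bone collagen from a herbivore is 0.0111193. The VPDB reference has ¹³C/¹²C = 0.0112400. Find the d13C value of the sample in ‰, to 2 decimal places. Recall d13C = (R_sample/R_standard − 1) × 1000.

d13C = (R_sample / R_standard − 1) × 1000
R_sample / R_standard = 0.0111193 / 0.0112400 = 0.989262
d13C = (0.989262 − 1) × 1000 = -10.738‰

-10.74‰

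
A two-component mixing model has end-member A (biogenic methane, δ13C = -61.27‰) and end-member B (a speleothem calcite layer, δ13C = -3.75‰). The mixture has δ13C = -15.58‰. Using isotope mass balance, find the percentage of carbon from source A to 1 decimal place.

20.6%

δ_mix = f_A·δ_A + (1 − f_A)·δ_B  ⇒  f_A = (δ_mix − δ_B)/(δ_A − δ_B)
f_A = (-15.58 − (-3.75)) / (-61.27 − (-3.75))
f_A = -11.83 / -57.52 = 0.2057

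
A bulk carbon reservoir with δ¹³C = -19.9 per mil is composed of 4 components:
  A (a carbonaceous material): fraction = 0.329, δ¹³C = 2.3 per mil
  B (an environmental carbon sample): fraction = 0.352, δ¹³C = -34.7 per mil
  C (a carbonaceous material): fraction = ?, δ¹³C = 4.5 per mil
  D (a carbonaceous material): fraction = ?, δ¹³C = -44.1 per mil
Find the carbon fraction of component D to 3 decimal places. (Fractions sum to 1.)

0.203

Let f_D and f_C be the unknown fractions; fractions sum to 1 so f_D + f_C = 0.319.
Mass balance: Σ fᵢ·δᵢ = δ_bulk ⇒ f_D·(-44.1) + f_C·(4.5) = -19.9 − (-11.458) = -8.442
Substitute f_C = 0.319 − f_D:
f_D·(-44.1 − 4.5) = -8.442 − 0.319×(4.5) = -9.878
f_D = -9.878 / -48.6 = 0.2032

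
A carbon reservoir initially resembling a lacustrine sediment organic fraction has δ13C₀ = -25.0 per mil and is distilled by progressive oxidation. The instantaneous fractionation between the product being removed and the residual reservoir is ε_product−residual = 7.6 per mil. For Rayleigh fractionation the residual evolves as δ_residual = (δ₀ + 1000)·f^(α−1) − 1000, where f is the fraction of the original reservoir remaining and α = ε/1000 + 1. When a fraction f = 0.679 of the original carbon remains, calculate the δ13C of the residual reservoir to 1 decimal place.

-27.9 per mil

Rayleigh residual: δ_res = (δ₀ + 1000)·f^(α−1) − 1000
α = ε/1000 + 1 = 1.00760, so α − 1 = 0.00760
f^(α−1) = 0.679^(0.00760) = 0.997062
δ_res = (-25.0 + 1000) × 0.997062 − 1000 = 972.136 − 1000 = -27.86 per mil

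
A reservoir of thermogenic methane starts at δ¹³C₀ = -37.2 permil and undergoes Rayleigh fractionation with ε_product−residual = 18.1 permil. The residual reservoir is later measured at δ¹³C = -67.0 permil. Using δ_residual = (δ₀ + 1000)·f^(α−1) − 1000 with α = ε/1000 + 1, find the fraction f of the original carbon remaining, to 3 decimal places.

α − 1 = ε/1000 = 0.0181
(δ_res + 1000)/(δ₀ + 1000) = (-67.0 + 1000)/(-37.2 + 1000) = 933.0/962.8 = 0.969049
f = 0.969049^(1/0.0181) = exp(ln(0.969049)/0.0181) = exp(-0.03144/0.0181)
f = exp(-1.7370) = 0.1760

0.176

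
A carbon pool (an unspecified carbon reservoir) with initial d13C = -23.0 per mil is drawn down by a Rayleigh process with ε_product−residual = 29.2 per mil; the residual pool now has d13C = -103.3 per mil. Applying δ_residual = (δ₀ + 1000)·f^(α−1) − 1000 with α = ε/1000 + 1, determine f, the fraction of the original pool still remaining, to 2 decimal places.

0.05

α − 1 = ε/1000 = 0.0292
(δ_res + 1000)/(δ₀ + 1000) = (-103.3 + 1000)/(-23.0 + 1000) = 896.7/977.0 = 0.917810
f = 0.917810^(1/0.0292) = exp(ln(0.917810)/0.0292) = exp(-0.08577/0.0292)
f = exp(-2.9372) = 0.0530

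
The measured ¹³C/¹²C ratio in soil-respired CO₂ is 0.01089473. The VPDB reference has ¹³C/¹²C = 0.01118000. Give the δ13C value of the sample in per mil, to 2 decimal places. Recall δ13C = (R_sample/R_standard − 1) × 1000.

δ13C = (R_sample / R_standard − 1) × 1000
R_sample / R_standard = 0.01089473 / 0.01118000 = 0.974484
δ13C = (0.974484 − 1) × 1000 = -25.516 per mil

-25.52 per mil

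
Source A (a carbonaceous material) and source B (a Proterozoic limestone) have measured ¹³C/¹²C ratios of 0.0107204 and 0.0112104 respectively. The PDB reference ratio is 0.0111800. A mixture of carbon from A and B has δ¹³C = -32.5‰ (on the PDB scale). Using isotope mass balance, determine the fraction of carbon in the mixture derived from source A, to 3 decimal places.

0.804

δ_A = (0.0107204/0.0111800 − 1)×1000 = (0.958891 − 1)×1000 = -41.109‰
δ_B = (0.0112104/0.0111800 − 1)×1000 = (1.002719 − 1)×1000 = 2.719‰
f_A = (δ_mix − δ_B)/(δ_A − δ_B) = (-32.5 − (2.719))/(-41.109 − (2.719))
f_A = -35.219 / -43.828 = 0.8036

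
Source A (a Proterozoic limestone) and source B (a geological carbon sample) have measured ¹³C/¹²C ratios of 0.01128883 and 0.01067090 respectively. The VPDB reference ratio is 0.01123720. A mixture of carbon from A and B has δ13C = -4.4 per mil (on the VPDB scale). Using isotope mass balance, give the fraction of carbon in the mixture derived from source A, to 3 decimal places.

δ_A = (0.01128883/0.01123720 − 1)×1000 = (1.004595 − 1)×1000 = 4.595 per mil
δ_B = (0.01067090/0.01123720 − 1)×1000 = (0.949605 − 1)×1000 = -50.395 per mil
f_A = (δ_mix − δ_B)/(δ_A − δ_B) = (-4.4 − (-50.395))/(4.595 − (-50.395))
f_A = 45.995 / 54.990 = 0.8364

0.836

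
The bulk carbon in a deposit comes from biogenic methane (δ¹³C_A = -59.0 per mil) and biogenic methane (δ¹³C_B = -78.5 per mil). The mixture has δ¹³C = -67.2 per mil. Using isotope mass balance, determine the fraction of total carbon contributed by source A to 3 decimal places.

δ_mix = f_A·δ_A + (1 − f_A)·δ_B  ⇒  f_A = (δ_mix − δ_B)/(δ_A − δ_B)
f_A = (-67.2 − (-78.5)) / (-59.0 − (-78.5))
f_A = 11.3 / 19.5 = 0.5795

0.579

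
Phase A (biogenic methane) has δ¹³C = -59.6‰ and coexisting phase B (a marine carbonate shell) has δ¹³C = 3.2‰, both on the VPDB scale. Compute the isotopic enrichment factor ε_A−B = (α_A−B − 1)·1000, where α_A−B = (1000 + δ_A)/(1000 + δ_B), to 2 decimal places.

-62.60‰

α_A−B = (1000 + -59.6) / (1000 + 3.2) = 940.4 / 1003.2 = 0.937400
ε_A−B = (0.937400 − 1) × 1000 = -62.600‰
(The approximation ε ≈ δ_A − δ_B would give -62.8‰.)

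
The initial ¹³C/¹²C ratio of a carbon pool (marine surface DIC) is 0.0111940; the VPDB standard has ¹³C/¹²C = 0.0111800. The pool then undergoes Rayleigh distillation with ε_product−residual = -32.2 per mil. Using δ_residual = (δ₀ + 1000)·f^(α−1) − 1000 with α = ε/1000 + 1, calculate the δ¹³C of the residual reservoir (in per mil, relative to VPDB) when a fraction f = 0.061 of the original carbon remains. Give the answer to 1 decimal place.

δ₀ = (0.0111940/0.0111800 − 1)×1000 = (1.001252 − 1)×1000 = 1.252 per mil
α − 1 = ε/1000 = -0.0322
f^(α−1) = 0.061^(-0.0322) = 1.094239
δ_res = (1.252 + 1000) × 1.094239 − 1000 = 1095.610 − 1000 = 95.61 per mil

95.6 per mil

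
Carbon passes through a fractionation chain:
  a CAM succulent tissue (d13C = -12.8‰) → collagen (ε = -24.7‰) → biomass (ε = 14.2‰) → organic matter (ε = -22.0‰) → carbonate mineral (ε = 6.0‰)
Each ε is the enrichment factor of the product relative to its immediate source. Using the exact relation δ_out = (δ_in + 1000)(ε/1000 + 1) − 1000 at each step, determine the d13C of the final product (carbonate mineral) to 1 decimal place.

-39.3‰

step 1: δ = (-12.80 + 1000)·(-24.7/1000 + 1) − 1000 = -37.18‰
step 2: δ = (-37.18 + 1000)·(14.2/1000 + 1) − 1000 = -23.51‰
step 3: δ = (-23.51 + 1000)·(-22.0/1000 + 1) − 1000 = -44.99‰
step 4: δ = (-44.99 + 1000)·(6.0/1000 + 1) − 1000 = -39.26‰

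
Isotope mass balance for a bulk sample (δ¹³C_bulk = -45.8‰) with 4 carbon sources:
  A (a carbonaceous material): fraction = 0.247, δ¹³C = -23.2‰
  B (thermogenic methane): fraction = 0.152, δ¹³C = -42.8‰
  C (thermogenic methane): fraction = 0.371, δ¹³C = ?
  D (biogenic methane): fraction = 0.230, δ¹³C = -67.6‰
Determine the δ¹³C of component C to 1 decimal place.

Isotope mass balance: δ_bulk = Σ fᵢ·δᵢ.
-45.8 = 0.247×(-23.2) + 0.152×(-42.8) + 0.371×δ_C + 0.230×(-67.6)
0.371·δ_C = -45.8 − (-27.784) = -18.016
δ_C = -18.016 / 0.371 = -48.56‰

-48.6‰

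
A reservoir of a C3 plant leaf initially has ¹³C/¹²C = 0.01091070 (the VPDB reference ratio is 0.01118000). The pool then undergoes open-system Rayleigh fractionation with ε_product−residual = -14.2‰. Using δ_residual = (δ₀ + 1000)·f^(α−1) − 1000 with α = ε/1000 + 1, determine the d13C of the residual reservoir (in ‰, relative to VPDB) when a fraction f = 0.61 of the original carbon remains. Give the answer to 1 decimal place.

δ₀ = (0.01091070/0.01118000 − 1)×1000 = (0.975912 − 1)×1000 = -24.088‰
α − 1 = ε/1000 = -0.0142
f^(α−1) = 0.61^(-0.0142) = 1.007044
δ_res = (-24.088 + 1000) × 1.007044 − 1000 = 982.786 − 1000 = -17.21‰

-17.2‰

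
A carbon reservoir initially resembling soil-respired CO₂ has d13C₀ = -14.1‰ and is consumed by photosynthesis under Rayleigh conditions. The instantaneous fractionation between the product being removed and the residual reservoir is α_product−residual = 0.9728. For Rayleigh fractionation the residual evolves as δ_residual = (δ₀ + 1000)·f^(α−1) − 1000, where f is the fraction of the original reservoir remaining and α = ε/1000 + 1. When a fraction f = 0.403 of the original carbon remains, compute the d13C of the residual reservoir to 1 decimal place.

Rayleigh residual: δ_res = (δ₀ + 1000)·f^(α−1) − 1000
α − 1 = -0.02720
f^(α−1) = 0.403^(-0.02720) = 1.025028
δ_res = (-14.1 + 1000) × 1.025028 − 1000 = 1010.575 − 1000 = 10.58‰

10.6‰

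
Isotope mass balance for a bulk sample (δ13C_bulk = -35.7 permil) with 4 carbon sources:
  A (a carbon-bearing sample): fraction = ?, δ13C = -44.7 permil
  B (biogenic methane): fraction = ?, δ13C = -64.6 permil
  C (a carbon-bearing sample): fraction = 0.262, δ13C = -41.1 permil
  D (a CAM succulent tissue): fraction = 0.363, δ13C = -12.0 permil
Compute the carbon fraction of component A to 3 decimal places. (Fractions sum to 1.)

Let f_A and f_B be the unknown fractions; fractions sum to 1 so f_A + f_B = 0.375.
Mass balance: Σ fᵢ·δᵢ = δ_bulk ⇒ f_A·(-44.7) + f_B·(-64.6) = -35.7 − (-15.124) = -20.576
Substitute f_B = 0.375 − f_A:
f_A·(-44.7 − -64.6) = -20.576 − 0.375×(-64.6) = 3.649
f_A = 3.649 / 19.9 = 0.1834

0.183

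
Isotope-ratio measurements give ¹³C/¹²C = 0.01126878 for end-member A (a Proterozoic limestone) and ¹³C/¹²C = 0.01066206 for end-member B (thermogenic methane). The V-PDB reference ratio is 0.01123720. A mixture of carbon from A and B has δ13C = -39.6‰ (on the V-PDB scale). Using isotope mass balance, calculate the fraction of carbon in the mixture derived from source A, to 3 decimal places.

0.215

δ_A = (0.01126878/0.01123720 − 1)×1000 = (1.002810 − 1)×1000 = 2.810‰
δ_B = (0.01066206/0.01123720 − 1)×1000 = (0.948818 − 1)×1000 = -51.182‰
f_A = (δ_mix − δ_B)/(δ_A − δ_B) = (-39.6 − (-51.182))/(2.810 − (-51.182))
f_A = 11.582 / 53.992 = 0.2145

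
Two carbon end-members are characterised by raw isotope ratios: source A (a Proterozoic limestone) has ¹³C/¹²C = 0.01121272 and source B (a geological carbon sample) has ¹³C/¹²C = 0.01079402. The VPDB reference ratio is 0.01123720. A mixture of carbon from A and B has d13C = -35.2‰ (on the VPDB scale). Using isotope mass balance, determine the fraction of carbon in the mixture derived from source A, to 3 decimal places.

0.114

δ_A = (0.01121272/0.01123720 − 1)×1000 = (0.997822 − 1)×1000 = -2.178‰
δ_B = (0.01079402/0.01123720 − 1)×1000 = (0.960561 − 1)×1000 = -39.439‰
f_A = (δ_mix − δ_B)/(δ_A − δ_B) = (-35.2 − (-39.439))/(-2.178 − (-39.439))
f_A = 4.239 / 37.260 = 0.1138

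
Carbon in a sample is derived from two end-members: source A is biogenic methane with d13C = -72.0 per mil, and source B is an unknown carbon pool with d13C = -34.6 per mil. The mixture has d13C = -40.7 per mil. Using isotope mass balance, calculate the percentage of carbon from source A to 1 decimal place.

16.3%

δ_mix = f_A·δ_A + (1 − f_A)·δ_B  ⇒  f_A = (δ_mix − δ_B)/(δ_A − δ_B)
f_A = (-40.7 − (-34.6)) / (-72.0 − (-34.6))
f_A = -6.1 / -37.4 = 0.1631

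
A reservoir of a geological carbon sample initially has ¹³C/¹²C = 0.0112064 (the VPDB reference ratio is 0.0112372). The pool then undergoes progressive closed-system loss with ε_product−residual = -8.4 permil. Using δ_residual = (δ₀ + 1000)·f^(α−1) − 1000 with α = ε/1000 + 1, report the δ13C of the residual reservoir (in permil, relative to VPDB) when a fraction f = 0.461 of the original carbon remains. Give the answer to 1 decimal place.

δ₀ = (0.0112064/0.0112372 − 1)×1000 = (0.997259 − 1)×1000 = -2.741 permil
α − 1 = ε/1000 = -0.0084
f^(α−1) = 0.461^(-0.0084) = 1.006526
δ_res = (-2.741 + 1000) × 1.006526 − 1000 = 1003.767 − 1000 = 3.77 permil

3.8 permil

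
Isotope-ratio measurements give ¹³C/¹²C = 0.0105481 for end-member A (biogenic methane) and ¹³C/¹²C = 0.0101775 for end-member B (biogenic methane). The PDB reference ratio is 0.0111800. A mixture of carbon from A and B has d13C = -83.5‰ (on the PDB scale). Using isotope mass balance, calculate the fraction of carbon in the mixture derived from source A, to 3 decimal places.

0.186

δ_A = (0.0105481/0.0111800 − 1)×1000 = (0.943479 − 1)×1000 = -56.521‰
δ_B = (0.0101775/0.0111800 − 1)×1000 = (0.910331 − 1)×1000 = -89.669‰
f_A = (δ_mix − δ_B)/(δ_A − δ_B) = (-83.5 − (-89.669))/(-56.521 − (-89.669))
f_A = 6.169 / 33.148 = 0.1861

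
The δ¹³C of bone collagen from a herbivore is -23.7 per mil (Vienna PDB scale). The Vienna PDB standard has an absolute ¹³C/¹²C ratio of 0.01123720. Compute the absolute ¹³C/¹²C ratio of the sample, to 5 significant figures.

0.010971

R_sample = R_standard × (δ¹³C/1000 + 1)
R_sample = 0.01123720 × (-23.7/1000 + 1) = 0.01123720 × 0.976300
R_sample = 0.0109709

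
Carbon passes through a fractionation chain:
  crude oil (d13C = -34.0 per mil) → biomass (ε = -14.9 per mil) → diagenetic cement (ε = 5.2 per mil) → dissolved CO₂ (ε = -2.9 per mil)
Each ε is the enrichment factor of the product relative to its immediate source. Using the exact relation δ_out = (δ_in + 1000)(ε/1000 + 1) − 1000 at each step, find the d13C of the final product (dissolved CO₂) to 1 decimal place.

-46.2 per mil

step 1: δ = (-34.00 + 1000)·(-14.9/1000 + 1) − 1000 = -48.39 per mil
step 2: δ = (-48.39 + 1000)·(5.2/1000 + 1) − 1000 = -43.45 per mil
step 3: δ = (-43.45 + 1000)·(-2.9/1000 + 1) − 1000 = -46.22 per mil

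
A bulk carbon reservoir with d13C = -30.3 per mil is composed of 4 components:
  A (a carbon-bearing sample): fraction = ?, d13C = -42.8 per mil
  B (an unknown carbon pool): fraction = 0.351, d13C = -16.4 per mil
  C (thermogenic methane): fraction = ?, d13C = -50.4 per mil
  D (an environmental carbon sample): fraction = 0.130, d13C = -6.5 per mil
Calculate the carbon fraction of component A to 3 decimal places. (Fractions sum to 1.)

Let f_A and f_C be the unknown fractions; fractions sum to 1 so f_A + f_C = 0.519.
Mass balance: Σ fᵢ·δᵢ = δ_bulk ⇒ f_A·(-42.8) + f_C·(-50.4) = -30.3 − (-6.601) = -23.699
Substitute f_C = 0.519 − f_A:
f_A·(-42.8 − -50.4) = -23.699 − 0.519×(-50.4) = 2.459
f_A = 2.459 / 7.6 = 0.3236

0.324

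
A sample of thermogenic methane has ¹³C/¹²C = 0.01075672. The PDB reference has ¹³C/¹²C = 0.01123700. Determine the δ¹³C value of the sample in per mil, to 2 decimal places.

δ¹³C = (R_sample / R_standard − 1) × 1000
R_sample / R_standard = 0.01075672 / 0.01123700 = 0.957259
δ¹³C = (0.957259 − 1) × 1000 = -42.741 per mil

-42.74 per mil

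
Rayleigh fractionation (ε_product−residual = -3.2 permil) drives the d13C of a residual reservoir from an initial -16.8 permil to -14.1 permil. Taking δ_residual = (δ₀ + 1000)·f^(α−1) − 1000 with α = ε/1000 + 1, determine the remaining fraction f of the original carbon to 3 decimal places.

α − 1 = ε/1000 = -0.0032
(δ_res + 1000)/(δ₀ + 1000) = (-14.1 + 1000)/(-16.8 + 1000) = 985.9/983.2 = 1.002746
f = 1.002746^(1/-0.0032) = exp(ln(1.002746)/-0.0032) = exp(0.00274/-0.0032)
f = exp(-0.8570) = 0.4244

0.424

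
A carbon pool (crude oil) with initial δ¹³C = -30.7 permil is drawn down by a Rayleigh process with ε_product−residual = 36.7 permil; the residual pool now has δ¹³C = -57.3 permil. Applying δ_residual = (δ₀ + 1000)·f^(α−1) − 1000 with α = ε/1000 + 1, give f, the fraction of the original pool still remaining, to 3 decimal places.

0.469

α − 1 = ε/1000 = 0.0367
(δ_res + 1000)/(δ₀ + 1000) = (-57.3 + 1000)/(-30.7 + 1000) = 942.7/969.3 = 0.972558
f = 0.972558^(1/0.0367) = exp(ln(0.972558)/0.0367) = exp(-0.02783/0.0367)
f = exp(-0.7582) = 0.4685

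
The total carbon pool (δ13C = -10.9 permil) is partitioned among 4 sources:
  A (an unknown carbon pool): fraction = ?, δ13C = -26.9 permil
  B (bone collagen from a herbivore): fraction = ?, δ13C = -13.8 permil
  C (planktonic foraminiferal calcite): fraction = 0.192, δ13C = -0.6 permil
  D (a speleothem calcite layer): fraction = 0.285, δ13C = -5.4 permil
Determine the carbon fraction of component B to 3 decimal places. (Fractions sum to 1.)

Let f_B and f_A be the unknown fractions; fractions sum to 1 so f_B + f_A = 0.523.
Mass balance: Σ fᵢ·δᵢ = δ_bulk ⇒ f_B·(-13.8) + f_A·(-26.9) = -10.9 − (-1.654) = -9.246
Substitute f_A = 0.523 − f_B:
f_B·(-13.8 − -26.9) = -9.246 − 0.523×(-26.9) = 4.823
f_B = 4.823 / 13.1 = 0.3682

0.368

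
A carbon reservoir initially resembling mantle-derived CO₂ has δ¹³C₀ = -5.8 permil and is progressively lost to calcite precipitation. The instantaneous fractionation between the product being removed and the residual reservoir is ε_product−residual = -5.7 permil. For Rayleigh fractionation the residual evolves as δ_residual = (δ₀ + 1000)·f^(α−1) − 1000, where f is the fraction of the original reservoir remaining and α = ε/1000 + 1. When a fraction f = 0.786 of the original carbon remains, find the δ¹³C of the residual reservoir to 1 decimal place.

Rayleigh residual: δ_res = (δ₀ + 1000)·f^(α−1) − 1000
α = ε/1000 + 1 = 0.99430, so α − 1 = -0.00570
f^(α−1) = 0.786^(-0.00570) = 1.001373
δ_res = (-5.8 + 1000) × 1.001373 − 1000 = 995.566 − 1000 = -4.43 permil

-4.4 permil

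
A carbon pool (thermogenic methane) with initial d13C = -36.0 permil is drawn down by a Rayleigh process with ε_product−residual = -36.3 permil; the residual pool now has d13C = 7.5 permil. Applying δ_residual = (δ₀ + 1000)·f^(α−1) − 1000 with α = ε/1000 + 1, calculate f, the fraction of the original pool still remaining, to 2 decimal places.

α − 1 = ε/1000 = -0.0363
(δ_res + 1000)/(δ₀ + 1000) = (7.5 + 1000)/(-36.0 + 1000) = 1007.5/964.0 = 1.045124
f = 1.045124^(1/-0.0363) = exp(ln(1.045124)/-0.0363) = exp(0.04414/-0.0363)
f = exp(-1.2159) = 0.2965

0.30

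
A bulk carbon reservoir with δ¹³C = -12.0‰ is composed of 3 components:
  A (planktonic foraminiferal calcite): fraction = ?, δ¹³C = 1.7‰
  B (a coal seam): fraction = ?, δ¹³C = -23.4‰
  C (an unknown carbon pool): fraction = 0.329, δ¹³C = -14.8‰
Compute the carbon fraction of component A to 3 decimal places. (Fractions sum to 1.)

0.341

Let f_A and f_B be the unknown fractions; fractions sum to 1 so f_A + f_B = 0.671.
Mass balance: Σ fᵢ·δᵢ = δ_bulk ⇒ f_A·(1.7) + f_B·(-23.4) = -12.0 − (-4.869) = -7.131
Substitute f_B = 0.671 − f_A:
f_A·(1.7 − -23.4) = -7.131 − 0.671×(-23.4) = 8.571
f_A = 8.571 / 25.1 = 0.3415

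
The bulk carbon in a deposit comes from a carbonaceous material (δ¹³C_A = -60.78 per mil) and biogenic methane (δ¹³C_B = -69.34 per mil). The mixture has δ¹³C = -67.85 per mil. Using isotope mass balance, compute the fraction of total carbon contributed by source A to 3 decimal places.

0.174

δ_mix = f_A·δ_A + (1 − f_A)·δ_B  ⇒  f_A = (δ_mix − δ_B)/(δ_A − δ_B)
f_A = (-67.85 − (-69.34)) / (-60.78 − (-69.34))
f_A = 1.49 / 8.56 = 0.1741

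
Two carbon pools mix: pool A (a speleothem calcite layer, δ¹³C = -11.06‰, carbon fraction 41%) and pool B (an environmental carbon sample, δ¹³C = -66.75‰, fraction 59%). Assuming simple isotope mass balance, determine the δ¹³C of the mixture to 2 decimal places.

-43.92‰

δ_mix = f_A·δ_A + f_B·δ_B
δ_mix = 0.41 × (-11.06) + 0.59 × (-66.75)
δ_mix = -4.535 + -39.383 = -43.917‰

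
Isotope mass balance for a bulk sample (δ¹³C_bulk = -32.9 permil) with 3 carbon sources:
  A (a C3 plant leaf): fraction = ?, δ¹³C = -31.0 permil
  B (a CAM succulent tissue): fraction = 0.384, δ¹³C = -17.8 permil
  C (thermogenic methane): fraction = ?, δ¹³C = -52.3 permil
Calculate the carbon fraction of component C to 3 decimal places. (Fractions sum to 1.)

Let f_C and f_A be the unknown fractions; fractions sum to 1 so f_C + f_A = 0.616.
Mass balance: Σ fᵢ·δᵢ = δ_bulk ⇒ f_C·(-52.3) + f_A·(-31.0) = -32.9 − (-6.835) = -26.065
Substitute f_A = 0.616 − f_C:
f_C·(-52.3 − -31.0) = -26.065 − 0.616×(-31.0) = -6.969
f_C = -6.969 / -21.3 = 0.3272

0.327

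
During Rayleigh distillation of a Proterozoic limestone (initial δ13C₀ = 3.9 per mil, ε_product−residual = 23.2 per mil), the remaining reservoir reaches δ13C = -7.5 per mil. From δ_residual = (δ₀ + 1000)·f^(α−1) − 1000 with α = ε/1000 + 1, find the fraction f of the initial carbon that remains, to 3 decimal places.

0.611

α − 1 = ε/1000 = 0.0232
(δ_res + 1000)/(δ₀ + 1000) = (-7.5 + 1000)/(3.9 + 1000) = 992.5/1003.9 = 0.988644
f = 0.988644^(1/0.0232) = exp(ln(0.988644)/0.0232) = exp(-0.01142/0.0232)
f = exp(-0.4923) = 0.6112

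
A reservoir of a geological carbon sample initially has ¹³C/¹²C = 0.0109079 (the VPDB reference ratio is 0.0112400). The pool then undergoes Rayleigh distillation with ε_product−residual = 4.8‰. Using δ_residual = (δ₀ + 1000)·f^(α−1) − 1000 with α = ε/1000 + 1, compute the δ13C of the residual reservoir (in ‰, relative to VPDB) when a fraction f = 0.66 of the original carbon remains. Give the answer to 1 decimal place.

δ₀ = (0.0109079/0.0112400 − 1)×1000 = (0.970454 − 1)×1000 = -29.546‰
α − 1 = ε/1000 = 0.0048
f^(α−1) = 0.66^(0.0048) = 0.998008
δ_res = (-29.546 + 1000) × 0.998008 − 1000 = 968.520 − 1000 = -31.48‰

-31.5‰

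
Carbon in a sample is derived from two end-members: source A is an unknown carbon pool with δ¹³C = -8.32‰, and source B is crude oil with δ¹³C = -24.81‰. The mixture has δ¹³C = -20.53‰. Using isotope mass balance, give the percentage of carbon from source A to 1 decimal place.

δ_mix = f_A·δ_A + (1 − f_A)·δ_B  ⇒  f_A = (δ_mix − δ_B)/(δ_A − δ_B)
f_A = (-20.53 − (-24.81)) / (-8.32 − (-24.81))
f_A = 4.28 / 16.49 = 0.2596

26.0%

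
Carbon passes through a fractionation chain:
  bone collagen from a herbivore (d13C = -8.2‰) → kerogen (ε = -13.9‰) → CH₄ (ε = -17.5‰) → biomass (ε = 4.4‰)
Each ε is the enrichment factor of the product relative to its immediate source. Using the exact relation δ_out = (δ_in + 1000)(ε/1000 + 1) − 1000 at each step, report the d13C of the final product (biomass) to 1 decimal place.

step 1: δ = (-8.20 + 1000)·(-13.9/1000 + 1) − 1000 = -21.99‰
step 2: δ = (-21.99 + 1000)·(-17.5/1000 + 1) − 1000 = -39.10‰
step 3: δ = (-39.10 + 1000)·(4.4/1000 + 1) − 1000 = -34.87‰

-34.9‰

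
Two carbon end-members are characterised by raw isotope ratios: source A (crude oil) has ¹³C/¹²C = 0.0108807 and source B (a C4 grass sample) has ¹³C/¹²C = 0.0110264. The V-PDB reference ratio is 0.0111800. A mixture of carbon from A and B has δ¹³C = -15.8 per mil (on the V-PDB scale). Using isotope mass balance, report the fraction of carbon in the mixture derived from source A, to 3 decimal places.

0.158

δ_A = (0.0108807/0.0111800 − 1)×1000 = (0.973229 − 1)×1000 = -26.771 per mil
δ_B = (0.0110264/0.0111800 − 1)×1000 = (0.986261 − 1)×1000 = -13.739 per mil
f_A = (δ_mix − δ_B)/(δ_A − δ_B) = (-15.8 − (-13.739))/(-26.771 − (-13.739))
f_A = -2.061 / -13.032 = 0.1582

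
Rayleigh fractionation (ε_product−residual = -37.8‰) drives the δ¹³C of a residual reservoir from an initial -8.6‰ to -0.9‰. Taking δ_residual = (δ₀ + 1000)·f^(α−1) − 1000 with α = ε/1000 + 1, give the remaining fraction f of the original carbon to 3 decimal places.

0.815

α − 1 = ε/1000 = -0.0378
(δ_res + 1000)/(δ₀ + 1000) = (-0.9 + 1000)/(-8.6 + 1000) = 999.1/991.4 = 1.007767
f = 1.007767^(1/-0.0378) = exp(ln(1.007767)/-0.0378) = exp(0.00774/-0.0378)
f = exp(-0.2047) = 0.8149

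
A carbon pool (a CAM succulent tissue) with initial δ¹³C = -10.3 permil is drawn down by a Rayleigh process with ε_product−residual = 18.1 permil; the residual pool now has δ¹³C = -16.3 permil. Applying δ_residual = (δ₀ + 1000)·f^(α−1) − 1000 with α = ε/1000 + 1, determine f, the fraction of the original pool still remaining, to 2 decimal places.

0.71

α − 1 = ε/1000 = 0.0181
(δ_res + 1000)/(δ₀ + 1000) = (-16.3 + 1000)/(-10.3 + 1000) = 983.7/989.7 = 0.993938
f = 0.993938^(1/0.0181) = exp(ln(0.993938)/0.0181) = exp(-0.00608/0.0181)
f = exp(-0.3360) = 0.7147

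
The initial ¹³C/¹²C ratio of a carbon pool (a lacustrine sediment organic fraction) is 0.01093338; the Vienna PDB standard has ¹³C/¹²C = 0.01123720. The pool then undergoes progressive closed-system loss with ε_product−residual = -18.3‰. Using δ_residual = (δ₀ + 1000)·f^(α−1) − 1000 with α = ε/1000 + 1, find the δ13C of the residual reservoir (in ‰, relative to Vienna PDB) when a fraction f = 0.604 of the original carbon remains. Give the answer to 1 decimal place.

δ₀ = (0.01093338/0.01123720 − 1)×1000 = (0.972963 − 1)×1000 = -27.037‰
α − 1 = ε/1000 = -0.0183
f^(α−1) = 0.604^(-0.0183) = 1.009269
δ_res = (-27.037 + 1000) × 1.009269 − 1000 = 981.982 − 1000 = -18.02‰

-18.0‰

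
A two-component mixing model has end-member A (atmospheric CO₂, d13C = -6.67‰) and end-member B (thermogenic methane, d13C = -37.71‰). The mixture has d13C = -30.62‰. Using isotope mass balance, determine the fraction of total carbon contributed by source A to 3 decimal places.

0.228

δ_mix = f_A·δ_A + (1 − f_A)·δ_B  ⇒  f_A = (δ_mix − δ_B)/(δ_A − δ_B)
f_A = (-30.62 − (-37.71)) / (-6.67 − (-37.71))
f_A = 7.09 / 31.04 = 0.2284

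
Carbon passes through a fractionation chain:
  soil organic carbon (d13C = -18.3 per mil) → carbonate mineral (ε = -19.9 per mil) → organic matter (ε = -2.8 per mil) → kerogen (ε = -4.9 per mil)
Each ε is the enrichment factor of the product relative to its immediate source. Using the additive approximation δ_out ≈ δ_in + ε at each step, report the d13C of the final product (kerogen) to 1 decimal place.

-45.9 per mil

step 1: δ ≈ -18.3 + (-19.9) = -38.2 per mil
step 2: δ ≈ -38.2 + (-2.8) = -41.0 per mil
step 3: δ ≈ -41.0 + (-4.9) = -45.9 per mil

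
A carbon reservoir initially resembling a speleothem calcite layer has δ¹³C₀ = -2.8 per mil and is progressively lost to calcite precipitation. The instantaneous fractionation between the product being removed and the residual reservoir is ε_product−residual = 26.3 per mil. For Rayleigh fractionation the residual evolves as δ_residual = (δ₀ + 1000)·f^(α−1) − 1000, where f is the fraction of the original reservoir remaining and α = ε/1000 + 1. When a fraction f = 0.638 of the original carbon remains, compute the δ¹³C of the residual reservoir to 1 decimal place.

-14.5 per mil

Rayleigh residual: δ_res = (δ₀ + 1000)·f^(α−1) − 1000
α = ε/1000 + 1 = 1.02630, so α − 1 = 0.02630
f^(α−1) = 0.638^(0.02630) = 0.988250
δ_res = (-2.8 + 1000) × 0.988250 − 1000 = 985.483 − 1000 = -14.52 per mil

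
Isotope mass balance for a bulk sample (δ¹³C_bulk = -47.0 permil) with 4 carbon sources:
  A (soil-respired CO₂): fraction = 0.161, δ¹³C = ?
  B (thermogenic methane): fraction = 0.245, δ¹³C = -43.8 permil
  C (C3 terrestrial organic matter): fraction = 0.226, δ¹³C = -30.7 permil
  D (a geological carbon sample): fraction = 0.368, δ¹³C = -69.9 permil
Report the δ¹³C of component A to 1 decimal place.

Isotope mass balance: δ_bulk = Σ fᵢ·δᵢ.
-47.0 = 0.161×δ_A + 0.245×(-43.8) + 0.226×(-30.7) + 0.368×(-69.9)
0.161·δ_A = -47.0 − (-43.392) = -3.608
δ_A = -3.608 / 0.161 = -22.41 permil

-22.4 permil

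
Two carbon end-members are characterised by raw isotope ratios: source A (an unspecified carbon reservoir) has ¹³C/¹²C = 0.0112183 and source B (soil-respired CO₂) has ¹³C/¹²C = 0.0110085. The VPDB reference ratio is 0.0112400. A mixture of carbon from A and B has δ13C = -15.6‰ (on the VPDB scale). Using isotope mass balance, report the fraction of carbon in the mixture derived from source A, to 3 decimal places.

δ_A = (0.0112183/0.0112400 − 1)×1000 = (0.998069 − 1)×1000 = -1.931‰
δ_B = (0.0110085/0.0112400 − 1)×1000 = (0.979404 − 1)×1000 = -20.596‰
f_A = (δ_mix − δ_B)/(δ_A − δ_B) = (-15.6 − (-20.596))/(-1.931 − (-20.596))
f_A = 4.996 / 18.665 = 0.2677

0.268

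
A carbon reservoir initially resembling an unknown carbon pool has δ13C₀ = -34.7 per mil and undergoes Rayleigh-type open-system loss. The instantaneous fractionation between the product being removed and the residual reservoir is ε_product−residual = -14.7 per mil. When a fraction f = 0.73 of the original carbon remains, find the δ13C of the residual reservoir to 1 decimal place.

Rayleigh residual: δ_res = (δ₀ + 1000)·f^(α−1) − 1000
α = ε/1000 + 1 = 0.98530, so α − 1 = -0.01470
f^(α−1) = 0.73^(-0.01470) = 1.004637
δ_res = (-34.7 + 1000) × 1.004637 − 1000 = 969.776 − 1000 = -30.22 per mil

-30.2 per mil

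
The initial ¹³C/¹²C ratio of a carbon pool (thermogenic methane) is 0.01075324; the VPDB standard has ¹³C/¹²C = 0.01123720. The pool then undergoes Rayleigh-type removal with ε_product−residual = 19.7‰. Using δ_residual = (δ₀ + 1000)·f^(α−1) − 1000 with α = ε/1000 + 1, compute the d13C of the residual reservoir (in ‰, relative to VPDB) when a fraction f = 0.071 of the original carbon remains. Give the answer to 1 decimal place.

δ₀ = (0.01075324/0.01123720 − 1)×1000 = (0.956932 − 1)×1000 = -43.068‰
α − 1 = ε/1000 = 0.0197
f^(α−1) = 0.071^(0.0197) = 0.949226
δ_res = (-43.068 + 1000) × 0.949226 − 1000 = 908.345 − 1000 = -91.65‰

-91.7‰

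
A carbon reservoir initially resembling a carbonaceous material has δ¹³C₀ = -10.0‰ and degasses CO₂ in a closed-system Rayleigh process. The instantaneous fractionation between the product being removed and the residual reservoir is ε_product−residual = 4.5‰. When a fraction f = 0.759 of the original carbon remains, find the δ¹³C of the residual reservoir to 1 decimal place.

Rayleigh residual: δ_res = (δ₀ + 1000)·f^(α−1) − 1000
α = ε/1000 + 1 = 1.00450, so α − 1 = 0.00450
f^(α−1) = 0.759^(0.00450) = 0.998760
δ_res = (-10.0 + 1000) × 0.998760 − 1000 = 988.772 − 1000 = -11.23‰

-11.2‰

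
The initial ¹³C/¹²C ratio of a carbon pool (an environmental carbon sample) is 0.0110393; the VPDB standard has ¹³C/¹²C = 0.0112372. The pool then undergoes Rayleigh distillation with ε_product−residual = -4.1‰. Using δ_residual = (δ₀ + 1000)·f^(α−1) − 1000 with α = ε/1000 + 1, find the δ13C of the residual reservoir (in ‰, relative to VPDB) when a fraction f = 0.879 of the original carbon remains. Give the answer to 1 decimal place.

-17.1‰

δ₀ = (0.0110393/0.0112372 − 1)×1000 = (0.982389 − 1)×1000 = -17.611‰
α − 1 = ε/1000 = -0.0041
f^(α−1) = 0.879^(-0.0041) = 1.000529
δ_res = (-17.611 + 1000) × 1.000529 − 1000 = 982.908 − 1000 = -17.09‰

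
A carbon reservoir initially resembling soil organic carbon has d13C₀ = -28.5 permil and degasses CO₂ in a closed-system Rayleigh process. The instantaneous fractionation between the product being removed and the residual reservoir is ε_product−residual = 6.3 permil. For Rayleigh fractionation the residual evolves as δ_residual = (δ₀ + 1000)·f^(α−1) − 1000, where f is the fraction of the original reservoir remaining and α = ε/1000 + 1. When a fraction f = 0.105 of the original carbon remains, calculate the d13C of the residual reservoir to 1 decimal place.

-42.2 permil

Rayleigh residual: δ_res = (δ₀ + 1000)·f^(α−1) − 1000
α = ε/1000 + 1 = 1.00630, so α − 1 = 0.00630
f^(α−1) = 0.105^(0.00630) = 0.985901
δ_res = (-28.5 + 1000) × 0.985901 − 1000 = 957.803 − 1000 = -42.20 permil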